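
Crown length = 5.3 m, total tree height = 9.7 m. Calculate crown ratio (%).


Formula: Crown Ratio = (Crown Length / Total Height) * 100
CR = (5.3 m / 9.7 m) * 100
CR = 0.5464 * 100 = 54.6%

54.6


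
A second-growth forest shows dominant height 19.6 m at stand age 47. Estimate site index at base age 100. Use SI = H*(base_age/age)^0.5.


Formula: SI = H_dom * (base_age / age)^0.5
Age ratio = 100 / 47 = 2.12766
sqrt(age_ratio) = 1.45865
SI = 19.6 * 1.45865 = 28.6 m

28.6


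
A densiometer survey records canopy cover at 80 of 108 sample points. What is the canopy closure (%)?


Formula: Canopy closure = covered points / total points * 100
Closure = 80 / 108 * 100
Closure = 0.7407 * 100 = 74.1%

74.1


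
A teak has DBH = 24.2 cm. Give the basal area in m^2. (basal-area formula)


Formula: BA = pi * (DBH/2)^2 / 10000  (cm^2 to m^2)
Radius = DBH/2 = 24.2/2 = 12.1 cm
BA = pi * 12.1^2 / 10000
   = 459.9606 cm^2 / 10000
   = 0.046 m^2

0.046


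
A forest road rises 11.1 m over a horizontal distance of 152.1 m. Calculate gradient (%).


Formula: Gradient = rise / run * 100
Gradient = 11.1 / 152.1 * 100 = 7.3%

7.3


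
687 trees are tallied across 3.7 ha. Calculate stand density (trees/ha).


Formula: Stand Density = N_trees / Area_ha
Density = 687 trees / 3.7 ha
Density = 186 trees/ha

186


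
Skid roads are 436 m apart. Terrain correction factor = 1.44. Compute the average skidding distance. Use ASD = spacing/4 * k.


Formula: ASD = (spacing / 4) * correction
Uncorrected distance = spacing / 4 = 436 / 4 = 109 m
ASD = 109 * 1.44 = 157 m

157


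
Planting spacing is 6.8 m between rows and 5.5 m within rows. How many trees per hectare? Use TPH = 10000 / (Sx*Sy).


Formula: TPH = 10000 m^2/ha / (spacing_x * spacing_y)
Area per tree = 6.8 m * 5.5 m = 37.4 m^2
TPH = 10000 / 37.4 = 267 trees/ha

267


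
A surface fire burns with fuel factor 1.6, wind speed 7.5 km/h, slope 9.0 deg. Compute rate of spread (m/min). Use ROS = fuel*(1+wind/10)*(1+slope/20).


Formula: ROS = fuel * (1 + wind/10) * (1 + slope/20)
Wind factor = 1 + 7.5/10 = 1.75
Slope factor = 1 + 9.0/20 = 1.45
ROS = 1.6 * 1.75 * 1.45 = 4.06 m/min

4.06


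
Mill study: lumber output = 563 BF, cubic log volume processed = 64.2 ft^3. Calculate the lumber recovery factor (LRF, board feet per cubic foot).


Formula: LRF = Lumber Output (BF) / Log Input (ft^3)
LRF = 563 BF / 64.2 ft^3
LRF = 8.77 BF/ft^3

8.77


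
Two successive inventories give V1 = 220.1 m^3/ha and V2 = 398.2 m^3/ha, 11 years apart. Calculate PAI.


Formula: PAI = (V_T2 - V_T1) / (T2 - T1)
Volume increment = 398.2 - 220.1 = 178.1 m^3/ha
PAI = 178.1 / 11 = 16.19 m^3/ha/year

16.19


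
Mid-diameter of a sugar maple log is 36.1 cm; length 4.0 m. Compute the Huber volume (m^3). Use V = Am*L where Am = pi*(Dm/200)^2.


Huber: V = Am * L,  Am = pi*(Dm/200)^2
Am = pi*(36.1/200)^2 = 0.102354 m^2
V = 0.102354*4.0 = 0.4094 m^3

0.4094


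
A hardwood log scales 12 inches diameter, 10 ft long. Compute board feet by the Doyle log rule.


Doyle: BF = (D - 4)^2 * L / 16
Adjusted diameter = 12 - 4 = 8 in
(D-4)^2 = 8^2 = 64
BF = 64 * 10 / 16 = 40 BF

40


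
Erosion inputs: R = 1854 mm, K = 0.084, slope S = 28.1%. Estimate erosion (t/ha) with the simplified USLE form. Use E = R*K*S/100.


Formula: E = R * K * S / 100  (simplified USLE)
R * K = 1854 * 0.084 = 155.736
E = 155.736 * 28.1 / 100 = 43.76 t/ha

43.76


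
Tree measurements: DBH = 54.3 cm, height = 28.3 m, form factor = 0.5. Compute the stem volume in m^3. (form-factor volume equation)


Formula: V = pi * (DBH/200)^2 * H * ff
Radius = DBH/200 = 54.3/200 = 0.2715 m
Radius^2 = 0.2715^2 = 0.07371225 m^2
V = pi * 0.07371225 * 28.3 * 0.5
V = 3.277 m^3

3.277


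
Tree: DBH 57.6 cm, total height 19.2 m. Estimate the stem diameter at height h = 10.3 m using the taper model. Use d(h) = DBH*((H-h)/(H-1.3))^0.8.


Taper: d(h) = DBH * ((H - h) / (H - 1.3))^0.8
Numerator = H - h = 19.2 - 10.3 = 8.9 m
Denominator = H - 1.3 = 19.2 - 1.3 = 17.9 m
Ratio = 8.9 / 17.9 = 0.49721
d = 57.6 * 0.49721^0.8 = 32.9 cm

32.9


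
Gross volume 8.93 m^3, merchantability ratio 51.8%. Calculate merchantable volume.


Formula: MV = V_total * (merchantable_pct / 100)
Merchantable fraction = 51.8% / 100 = 0.518
MV = 8.93 m^3 * 0.518 = 4.626 m^3

4.626


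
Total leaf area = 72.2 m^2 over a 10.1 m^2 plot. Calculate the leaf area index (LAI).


Formula: LAI = total leaf area / ground area  (dimensionless)
LAI = 72.2 m^2 / 10.1 m^2
LAI = 7.15

7.15


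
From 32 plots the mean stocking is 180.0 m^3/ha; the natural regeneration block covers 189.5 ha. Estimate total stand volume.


Formula: Total Volume = Mean Volume per ha * Total Area
Total Volume = 180.0 m^3/ha * 189.5 ha
Total Volume = 34110 m^3

34110


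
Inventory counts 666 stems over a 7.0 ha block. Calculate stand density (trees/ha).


Formula: Stand Density = N_trees / Area_ha
Density = 666 trees / 7.0 ha
Density = 95 trees/ha

95


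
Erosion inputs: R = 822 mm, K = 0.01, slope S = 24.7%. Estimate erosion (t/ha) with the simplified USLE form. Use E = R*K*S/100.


Formula: E = R * K * S / 100  (simplified USLE)
R * K = 822 * 0.01 = 8.22
E = 8.22 * 24.7 / 100 = 2.03 t/ha

2.03


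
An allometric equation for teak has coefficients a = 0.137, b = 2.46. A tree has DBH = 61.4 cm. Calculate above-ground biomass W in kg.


Formula: W = a * DBH^b  (allometric power law)
DBH^b = 61.4^2.46 = 25054.9876
W = 0.137 * 25054.9876 = 3432.5 kg

3432.5


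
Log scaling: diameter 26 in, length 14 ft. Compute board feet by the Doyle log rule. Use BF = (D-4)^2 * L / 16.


Doyle: BF = (D - 4)^2 * L / 16
Adjusted diameter = 26 - 4 = 22 in
(D-4)^2 = 22^2 = 484
BF = 484 * 14 / 16 = 424 BF

424


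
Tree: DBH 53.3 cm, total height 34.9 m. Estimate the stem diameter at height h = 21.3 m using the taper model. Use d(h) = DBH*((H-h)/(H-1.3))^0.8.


Taper: d(h) = DBH * ((H - h) / (H - 1.3))^0.8
Numerator = H - h = 34.9 - 21.3 = 13.6 m
Denominator = H - 1.3 = 34.9 - 1.3 = 33.6 m
Ratio = 13.6 / 33.6 = 0.40476
d = 53.3 * 0.40476^0.8 = 25.9 cm

25.9


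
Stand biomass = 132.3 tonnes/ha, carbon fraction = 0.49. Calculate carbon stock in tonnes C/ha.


Formula: Carbon Stock = Biomass * Carbon Fraction
C = 132.3 t/ha * 0.49
C = 64.8 t C/ha

64.8


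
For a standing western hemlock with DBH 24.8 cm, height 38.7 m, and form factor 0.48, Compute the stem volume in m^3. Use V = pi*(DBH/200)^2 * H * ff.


Formula: V = pi * (DBH/200)^2 * H * ff
Radius = DBH/200 = 24.8/200 = 0.124 m
Radius^2 = 0.124^2 = 0.015376 m^2
V = pi * 0.015376 * 38.7 * 0.48
V = 0.897 m^3

0.897


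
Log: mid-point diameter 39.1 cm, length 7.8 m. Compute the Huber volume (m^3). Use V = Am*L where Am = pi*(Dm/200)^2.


Huber: V = Am * L,  Am = pi*(Dm/200)^2
Am = pi*(39.1/200)^2 = 0.120072 m^2
V = 0.120072*7.8 = 0.9366 m^3

0.9366


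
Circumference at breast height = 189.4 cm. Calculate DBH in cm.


Formula: DBH = C / pi
DBH = 189.4 / pi
pi = 3.14159...
DBH = 60.3 cm

60.3


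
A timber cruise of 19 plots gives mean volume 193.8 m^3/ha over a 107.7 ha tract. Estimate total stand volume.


Formula: Total Volume = Mean Volume per ha * Total Area
Total Volume = 193.8 m^3/ha * 107.7 ha
Total Volume = 20872 m^3

20872


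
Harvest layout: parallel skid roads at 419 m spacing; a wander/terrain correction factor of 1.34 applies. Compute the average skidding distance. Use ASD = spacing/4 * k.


Formula: ASD = (spacing / 4) * correction
Uncorrected distance = spacing / 4 = 419 / 4 = 104.75 m
ASD = 104.75 * 1.34 = 140 m

140


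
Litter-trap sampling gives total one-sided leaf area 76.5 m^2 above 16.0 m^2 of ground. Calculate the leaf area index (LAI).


Formula: LAI = total leaf area / ground area  (dimensionless)
LAI = 76.5 m^2 / 16.0 m^2
LAI = 4.78

4.78


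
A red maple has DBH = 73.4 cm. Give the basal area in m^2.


Formula: BA = pi * (DBH/2)^2 / 10000  (cm^2 to m^2)
Radius = DBH/2 = 73.4/2 = 36.7 cm
BA = pi * 36.7^2 / 10000
   = 4231.3797 cm^2 / 10000
   = 0.4231 m^2

0.4231


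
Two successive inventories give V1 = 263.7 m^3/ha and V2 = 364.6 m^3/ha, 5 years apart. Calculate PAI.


Formula: PAI = (V_T2 - V_T1) / (T2 - T1)
Volume increment = 364.6 - 263.7 = 100.9 m^3/ha
PAI = 100.9 / 5 = 20.18 m^3/ha/year

20.18


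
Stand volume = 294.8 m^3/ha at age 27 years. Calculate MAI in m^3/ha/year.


Formula: MAI = Total Volume / Stand Age
MAI = 294.8 m^3/ha / 27 years
MAI = 10.92 m^3/ha/year

10.92


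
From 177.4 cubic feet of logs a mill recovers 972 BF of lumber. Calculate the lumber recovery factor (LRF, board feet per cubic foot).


Formula: LRF = Lumber Output (BF) / Log Input (ft^3)
LRF = 972 BF / 177.4 ft^3
LRF = 5.48 BF/ft^3

5.48


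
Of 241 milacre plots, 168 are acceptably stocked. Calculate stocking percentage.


Formula: Stocking % = stocked plots / total plots * 100
Stocking = 168 / 241 * 100
Stocking = 0.6971 * 100 = 69.7%

69.7


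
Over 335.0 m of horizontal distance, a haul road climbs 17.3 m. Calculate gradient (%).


Formula: Gradient = rise / run * 100
Gradient = 17.3 / 335.0 * 100 = 5.2%

5.2


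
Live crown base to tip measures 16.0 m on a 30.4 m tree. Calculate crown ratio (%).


Formula: Crown Ratio = (Crown Length / Total Height) * 100
CR = (16.0 m / 30.4 m) * 100
CR = 0.5263 * 100 = 52.6%

52.6


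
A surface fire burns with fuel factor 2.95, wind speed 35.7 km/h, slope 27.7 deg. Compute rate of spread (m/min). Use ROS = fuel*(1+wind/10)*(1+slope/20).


Formula: ROS = fuel * (1 + wind/10) * (1 + slope/20)
Wind factor = 1 + 35.7/10 = 4.57
Slope factor = 1 + 27.7/20 = 2.385
ROS = 2.95 * 4.57 * 2.385 = 32.15 m/min

32.15


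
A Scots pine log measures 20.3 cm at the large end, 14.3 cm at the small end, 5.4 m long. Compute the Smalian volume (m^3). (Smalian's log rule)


Smalian: V = (A1 + A2)/2 * L,  A = pi*(D/200)^2
A1 = pi*(20.3/200)^2 = 0.032365 m^2
A2 = pi*(14.3/200)^2 = 0.016061 m^2
V = (0.032365+0.016061)/2*5.4 = 0.1308 m^3

0.1308


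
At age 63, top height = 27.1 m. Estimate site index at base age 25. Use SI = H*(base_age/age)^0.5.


Formula: SI = H_dom * (base_age / age)^0.5
Age ratio = 25 / 63 = 0.39683
sqrt(age_ratio) = 0.62994
SI = 27.1 * 0.62994 = 17.1 m

17.1


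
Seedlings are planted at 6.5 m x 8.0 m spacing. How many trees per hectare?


Formula: TPH = 10000 m^2/ha / (spacing_x * spacing_y)
Area per tree = 6.5 m * 8.0 m = 52.0 m^2
TPH = 10000 / 52.0 = 192 trees/ha

192


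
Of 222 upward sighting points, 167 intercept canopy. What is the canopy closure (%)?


Formula: Canopy closure = covered points / total points * 100
Closure = 167 / 222 * 100
Closure = 0.7523 * 100 = 75.2%

75.2


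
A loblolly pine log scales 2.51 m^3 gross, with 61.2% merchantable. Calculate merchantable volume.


Formula: MV = V_total * (merchantable_pct / 100)
Merchantable fraction = 61.2% / 100 = 0.612
MV = 2.51 m^3 * 0.612 = 1.536 m^3

1.536


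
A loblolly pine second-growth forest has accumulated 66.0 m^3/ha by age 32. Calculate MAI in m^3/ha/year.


Formula: MAI = Total Volume / Stand Age
MAI = 66.0 m^3/ha / 32 years
MAI = 2.06 m^3/ha/year

2.06


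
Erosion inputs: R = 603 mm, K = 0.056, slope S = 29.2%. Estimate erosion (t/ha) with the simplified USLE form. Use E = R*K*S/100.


Formula: E = R * K * S / 100  (simplified USLE)
R * K = 603 * 0.056 = 33.768
E = 33.768 * 29.2 / 100 = 9.86 t/ha

9.86


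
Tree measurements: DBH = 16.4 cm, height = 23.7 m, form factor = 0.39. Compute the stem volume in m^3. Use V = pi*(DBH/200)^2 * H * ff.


Formula: V = pi * (DBH/200)^2 * H * ff
Radius = DBH/200 = 16.4/200 = 0.082 m
Radius^2 = 0.082^2 = 0.006724 m^2
V = pi * 0.006724 * 23.7 * 0.39
V = 0.195 m^3

0.195


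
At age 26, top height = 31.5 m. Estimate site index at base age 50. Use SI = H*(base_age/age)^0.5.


Formula: SI = H_dom * (base_age / age)^0.5
Age ratio = 50 / 26 = 1.92308
sqrt(age_ratio) = 1.38675
SI = 31.5 * 1.38675 = 43.7 m

43.7


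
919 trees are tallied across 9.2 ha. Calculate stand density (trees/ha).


Formula: Stand Density = N_trees / Area_ha
Density = 919 trees / 9.2 ha
Density = 100 trees/ha

100


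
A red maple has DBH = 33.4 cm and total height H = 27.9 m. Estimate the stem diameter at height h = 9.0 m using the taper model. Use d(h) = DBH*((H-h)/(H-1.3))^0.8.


Taper: d(h) = DBH * ((H - h) / (H - 1.3))^0.8
Numerator = H - h = 27.9 - 9.0 = 18.9 m
Denominator = H - 1.3 = 27.9 - 1.3 = 26.6 m
Ratio = 18.9 / 26.6 = 0.71053
d = 33.4 * 0.71053^0.8 = 25.4 cm

25.4


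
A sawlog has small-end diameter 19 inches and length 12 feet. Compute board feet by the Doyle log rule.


Doyle: BF = (D - 4)^2 * L / 16
Adjusted diameter = 19 - 4 = 15 in
(D-4)^2 = 15^2 = 225
BF = 225 * 12 / 16 = 169 BF

169


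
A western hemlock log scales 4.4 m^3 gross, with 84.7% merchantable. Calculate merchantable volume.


Formula: MV = V_total * (merchantable_pct / 100)
Merchantable fraction = 84.7% / 100 = 0.847
MV = 4.4 m^3 * 0.847 = 3.727 m^3

3.727


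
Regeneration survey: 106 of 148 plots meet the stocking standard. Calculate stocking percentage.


Formula: Stocking % = stocked plots / total plots * 100
Stocking = 106 / 148 * 100
Stocking = 0.7162 * 100 = 71.6%

71.6


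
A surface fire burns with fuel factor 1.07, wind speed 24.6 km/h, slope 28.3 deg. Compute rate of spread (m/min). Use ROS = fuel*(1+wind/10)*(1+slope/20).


Formula: ROS = fuel * (1 + wind/10) * (1 + slope/20)
Wind factor = 1 + 24.6/10 = 3.46
Slope factor = 1 + 28.3/20 = 2.415
ROS = 1.07 * 3.46 * 2.415 = 8.94 m/min

8.94


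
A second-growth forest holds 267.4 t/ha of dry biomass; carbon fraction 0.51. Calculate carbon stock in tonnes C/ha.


Formula: Carbon Stock = Biomass * Carbon Fraction
C = 267.4 t/ha * 0.51
C = 136.4 t C/ha

136.4


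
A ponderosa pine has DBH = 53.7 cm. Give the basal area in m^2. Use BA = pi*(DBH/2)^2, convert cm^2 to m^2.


Formula: BA = pi * (DBH/2)^2 / 10000  (cm^2 to m^2)
Radius = DBH/2 = 53.7/2 = 26.85 cm
BA = pi * 26.85^2 / 10000
   = 2264.8448 cm^2 / 10000
   = 0.2265 m^2

0.2265


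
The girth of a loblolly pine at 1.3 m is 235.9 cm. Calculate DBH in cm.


Formula: DBH = C / pi
DBH = 235.9 / pi
pi = 3.14159...
DBH = 75.1 cm

75.1


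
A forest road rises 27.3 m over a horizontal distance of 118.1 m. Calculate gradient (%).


Formula: Gradient = rise / run * 100
Gradient = 27.3 / 118.1 * 100 = 23.1%

23.1


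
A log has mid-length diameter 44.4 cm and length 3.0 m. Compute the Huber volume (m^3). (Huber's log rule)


Huber: V = Am * L,  Am = pi*(Dm/200)^2
Am = pi*(44.4/200)^2 = 0.15483 m^2
V = 0.15483*3.0 = 0.4645 m^3

0.4645


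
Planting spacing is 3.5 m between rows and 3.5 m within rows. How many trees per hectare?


Formula: TPH = 10000 m^2/ha / (spacing_x * spacing_y)
Area per tree = 3.5 m * 3.5 m = 12.25 m^2
TPH = 10000 / 12.25 = 816 trees/ha

816


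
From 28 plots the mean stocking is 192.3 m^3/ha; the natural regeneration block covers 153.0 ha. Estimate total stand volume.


Formula: Total Volume = Mean Volume per ha * Total Area
Total Volume = 192.3 m^3/ha * 153.0 ha
Total Volume = 29422 m^3

29422


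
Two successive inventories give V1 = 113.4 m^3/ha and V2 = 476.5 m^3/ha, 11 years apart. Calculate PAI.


Formula: PAI = (V_T2 - V_T1) / (T2 - T1)
Volume increment = 476.5 - 113.4 = 363.1 m^3/ha
PAI = 363.1 / 11 = 33.01 m^3/ha/year

33.01


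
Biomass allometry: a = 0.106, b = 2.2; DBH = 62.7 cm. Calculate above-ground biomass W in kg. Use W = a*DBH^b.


Formula: W = a * DBH^b  (allometric power law)
DBH^b = 62.7^2.2 = 8994.7395
W = 0.106 * 8994.7395 = 953.4 kg

953.4


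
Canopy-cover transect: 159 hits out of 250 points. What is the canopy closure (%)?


Formula: Canopy closure = covered points / total points * 100
Closure = 159 / 250 * 100
Closure = 0.636 * 100 = 63.6%

63.6


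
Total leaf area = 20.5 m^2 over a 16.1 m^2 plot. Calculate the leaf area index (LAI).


Formula: LAI = total leaf area / ground area  (dimensionless)
LAI = 20.5 m^2 / 16.1 m^2
LAI = 1.27

1.27


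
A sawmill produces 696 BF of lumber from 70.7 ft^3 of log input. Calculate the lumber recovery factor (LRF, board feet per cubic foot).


Formula: LRF = Lumber Output (BF) / Log Input (ft^3)
LRF = 696 BF / 70.7 ft^3
LRF = 9.84 BF/ft^3

9.84


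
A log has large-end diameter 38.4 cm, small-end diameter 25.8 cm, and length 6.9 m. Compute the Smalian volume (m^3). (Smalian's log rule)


Smalian: V = (A1 + A2)/2 * L,  A = pi*(D/200)^2
A1 = pi*(38.4/200)^2 = 0.115812 m^2
A2 = pi*(25.8/200)^2 = 0.052279 m^2
V = (0.115812+0.052279)/2*6.9 = 0.5799 m^3

0.5799


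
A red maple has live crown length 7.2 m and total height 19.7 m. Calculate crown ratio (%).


Formula: Crown Ratio = (Crown Length / Total Height) * 100
CR = (7.2 m / 19.7 m) * 100
CR = 0.3655 * 100 = 36.5%

36.5


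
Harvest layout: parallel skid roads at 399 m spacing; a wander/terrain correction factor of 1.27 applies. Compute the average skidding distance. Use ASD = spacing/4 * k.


Formula: ASD = (spacing / 4) * correction
Uncorrected distance = spacing / 4 = 399 / 4 = 99.75 m
ASD = 99.75 * 1.27 = 127 m

127


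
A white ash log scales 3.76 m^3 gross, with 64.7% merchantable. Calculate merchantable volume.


Formula: MV = V_total * (merchantable_pct / 100)
Merchantable fraction = 64.7% / 100 = 0.647
MV = 3.76 m^3 * 0.647 = 2.433 m^3

2.433


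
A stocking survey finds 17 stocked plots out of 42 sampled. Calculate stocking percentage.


Formula: Stocking % = stocked plots / total plots * 100
Stocking = 17 / 42 * 100
Stocking = 0.4048 * 100 = 40.5%

40.5


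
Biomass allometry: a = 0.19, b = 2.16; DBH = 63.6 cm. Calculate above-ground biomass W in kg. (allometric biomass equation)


Formula: W = a * DBH^b  (allometric power law)
DBH^b = 63.6^2.16 = 7860.8113
W = 0.19 * 7860.8113 = 1493.6 kg

1493.6


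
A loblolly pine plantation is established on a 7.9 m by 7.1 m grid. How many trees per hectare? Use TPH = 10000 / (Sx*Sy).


Formula: TPH = 10000 m^2/ha / (spacing_x * spacing_y)
Area per tree = 7.9 m * 7.1 m = 56.09 m^2
TPH = 10000 / 56.09 = 178 trees/ha

178


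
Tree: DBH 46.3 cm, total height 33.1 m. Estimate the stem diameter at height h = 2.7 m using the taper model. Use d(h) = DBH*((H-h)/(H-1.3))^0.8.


Taper: d(h) = DBH * ((H - h) / (H - 1.3))^0.8
Numerator = H - h = 33.1 - 2.7 = 30.4 m
Denominator = H - 1.3 = 33.1 - 1.3 = 31.8 m
Ratio = 30.4 / 31.8 = 0.95597
d = 46.3 * 0.95597^0.8 = 44.7 cm

44.7


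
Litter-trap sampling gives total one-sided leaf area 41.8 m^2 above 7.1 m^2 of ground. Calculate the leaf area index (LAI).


Formula: LAI = total leaf area / ground area  (dimensionless)
LAI = 41.8 m^2 / 7.1 m^2
LAI = 5.89

5.89


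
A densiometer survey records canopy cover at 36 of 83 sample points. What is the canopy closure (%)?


Formula: Canopy closure = covered points / total points * 100
Closure = 36 / 83 * 100
Closure = 0.4337 * 100 = 43.4%

43.4


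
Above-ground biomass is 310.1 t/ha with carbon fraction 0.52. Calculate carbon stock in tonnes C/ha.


Formula: Carbon Stock = Biomass * Carbon Fraction
C = 310.1 t/ha * 0.52
C = 161.3 t C/ha

161.3


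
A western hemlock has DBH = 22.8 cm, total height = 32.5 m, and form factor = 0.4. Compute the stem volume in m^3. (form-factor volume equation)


Formula: V = pi * (DBH/200)^2 * H * ff
Radius = DBH/200 = 22.8/200 = 0.114 m
Radius^2 = 0.114^2 = 0.012996 m^2
V = pi * 0.012996 * 32.5 * 0.4
V = 0.531 m^3

0.531


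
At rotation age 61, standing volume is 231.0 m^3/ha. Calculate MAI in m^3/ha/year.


Formula: MAI = Total Volume / Stand Age
MAI = 231.0 m^3/ha / 61 years
MAI = 3.79 m^3/ha/year

3.79


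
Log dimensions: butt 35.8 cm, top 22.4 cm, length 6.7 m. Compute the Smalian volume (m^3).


Smalian: V = (A1 + A2)/2 * L,  A = pi*(D/200)^2
A1 = pi*(35.8/200)^2 = 0.10066 m^2
A2 = pi*(22.4/200)^2 = 0.039408 m^2
V = (0.10066+0.039408)/2*6.7 = 0.4692 m^3

0.4692


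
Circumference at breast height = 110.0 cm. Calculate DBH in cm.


Formula: DBH = C / pi
DBH = 110.0 / pi
pi = 3.14159...
DBH = 35.0 cm

35.0


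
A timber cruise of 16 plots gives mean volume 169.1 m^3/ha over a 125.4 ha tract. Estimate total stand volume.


Formula: Total Volume = Mean Volume per ha * Total Area
Total Volume = 169.1 m^3/ha * 125.4 ha
Total Volume = 21205 m^3

21205


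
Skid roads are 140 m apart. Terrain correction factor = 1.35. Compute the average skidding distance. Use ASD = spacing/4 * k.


Formula: ASD = (spacing / 4) * correction
Uncorrected distance = spacing / 4 = 140 / 4 = 35 m
ASD = 35 * 1.35 = 47 m

47


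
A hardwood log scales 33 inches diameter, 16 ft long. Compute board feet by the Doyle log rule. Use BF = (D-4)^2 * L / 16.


Doyle: BF = (D - 4)^2 * L / 16
Adjusted diameter = 33 - 4 = 29 in
(D-4)^2 = 29^2 = 841
BF = 841 * 16 / 16 = 841 BF

841


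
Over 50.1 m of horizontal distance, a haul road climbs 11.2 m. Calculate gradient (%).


Formula: Gradient = rise / run * 100
Gradient = 11.2 / 50.1 * 100 = 22.4%

22.4


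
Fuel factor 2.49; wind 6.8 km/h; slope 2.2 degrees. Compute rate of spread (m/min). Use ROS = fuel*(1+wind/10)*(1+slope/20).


Formula: ROS = fuel * (1 + wind/10) * (1 + slope/20)
Wind factor = 1 + 6.8/10 = 1.68
Slope factor = 1 + 2.2/20 = 1.11
ROS = 2.49 * 1.68 * 1.11 = 4.64 m/min

4.64


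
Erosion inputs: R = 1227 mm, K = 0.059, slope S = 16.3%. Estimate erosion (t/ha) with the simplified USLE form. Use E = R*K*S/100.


Formula: E = R * K * S / 100  (simplified USLE)
R * K = 1227 * 0.059 = 72.393
E = 72.393 * 16.3 / 100 = 11.8 t/ha

11.8


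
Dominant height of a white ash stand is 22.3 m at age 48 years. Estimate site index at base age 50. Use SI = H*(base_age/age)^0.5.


Formula: SI = H_dom * (base_age / age)^0.5
Age ratio = 50 / 48 = 1.04167
sqrt(age_ratio) = 1.02062
SI = 22.3 * 1.02062 = 22.8 m

22.8


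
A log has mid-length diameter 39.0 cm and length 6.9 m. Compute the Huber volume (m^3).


Huber: V = Am * L,  Am = pi*(Dm/200)^2
Am = pi*(39.0/200)^2 = 0.119459 m^2
V = 0.119459*6.9 = 0.8243 m^3

0.8243


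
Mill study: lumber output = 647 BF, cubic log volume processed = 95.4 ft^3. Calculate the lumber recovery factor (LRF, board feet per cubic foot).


Formula: LRF = Lumber Output (BF) / Log Input (ft^3)
LRF = 647 BF / 95.4 ft^3
LRF = 6.78 BF/ft^3

6.78


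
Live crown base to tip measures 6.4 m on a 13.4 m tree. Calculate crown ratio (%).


Formula: Crown Ratio = (Crown Length / Total Height) * 100
CR = (6.4 m / 13.4 m) * 100
CR = 0.4776 * 100 = 47.8%

47.8


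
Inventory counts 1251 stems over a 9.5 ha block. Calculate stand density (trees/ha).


Formula: Stand Density = N_trees / Area_ha
Density = 1251 trees / 9.5 ha
Density = 132 trees/ha

132


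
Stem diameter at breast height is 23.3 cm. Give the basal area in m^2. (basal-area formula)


Formula: BA = pi * (DBH/2)^2 / 10000  (cm^2 to m^2)
Radius = DBH/2 = 23.3/2 = 11.65 cm
BA = pi * 11.65^2 / 10000
   = 426.3848 cm^2 / 10000
   = 0.0426 m^2

0.0426


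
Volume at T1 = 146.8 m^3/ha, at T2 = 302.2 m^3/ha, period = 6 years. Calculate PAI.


Formula: PAI = (V_T2 - V_T1) / (T2 - T1)
Volume increment = 302.2 - 146.8 = 155.4 m^3/ha
PAI = 155.4 / 6 = 25.9 m^3/ha/year

25.9


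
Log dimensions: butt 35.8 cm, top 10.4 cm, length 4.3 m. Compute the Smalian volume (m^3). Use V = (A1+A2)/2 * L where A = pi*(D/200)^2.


Smalian: V = (A1 + A2)/2 * L,  A = pi*(D/200)^2
A1 = pi*(35.8/200)^2 = 0.10066 m^2
A2 = pi*(10.4/200)^2 = 0.008495 m^2
V = (0.10066+0.008495)/2*4.3 = 0.2347 m^3

0.2347


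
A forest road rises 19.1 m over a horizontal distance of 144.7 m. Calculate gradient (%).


Formula: Gradient = rise / run * 100
Gradient = 19.1 / 144.7 * 100 = 13.2%

13.2


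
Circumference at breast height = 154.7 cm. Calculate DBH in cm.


Formula: DBH = C / pi
DBH = 154.7 / pi
pi = 3.14159...
DBH = 49.2 cm

49.2


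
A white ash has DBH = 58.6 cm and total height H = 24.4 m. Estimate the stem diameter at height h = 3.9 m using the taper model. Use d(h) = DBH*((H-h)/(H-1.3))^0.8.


Taper: d(h) = DBH * ((H - h) / (H - 1.3))^0.8
Numerator = H - h = 24.4 - 3.9 = 20.5 m
Denominator = H - 1.3 = 24.4 - 1.3 = 23.1 m
Ratio = 20.5 / 23.1 = 0.88745
d = 58.6 * 0.88745^0.8 = 53.3 cm

53.3


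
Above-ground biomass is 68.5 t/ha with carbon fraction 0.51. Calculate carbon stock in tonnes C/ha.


Formula: Carbon Stock = Biomass * Carbon Fraction
C = 68.5 t/ha * 0.51
C = 34.9 t C/ha

34.9


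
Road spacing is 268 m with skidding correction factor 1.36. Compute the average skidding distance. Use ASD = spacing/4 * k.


Formula: ASD = (spacing / 4) * correction
Uncorrected distance = spacing / 4 = 268 / 4 = 67 m
ASD = 67 * 1.36 = 91 m

91


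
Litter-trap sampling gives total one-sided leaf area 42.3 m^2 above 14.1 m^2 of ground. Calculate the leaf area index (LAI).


Formula: LAI = total leaf area / ground area  (dimensionless)
LAI = 42.3 m^2 / 14.1 m^2
LAI = 3.0

3.0


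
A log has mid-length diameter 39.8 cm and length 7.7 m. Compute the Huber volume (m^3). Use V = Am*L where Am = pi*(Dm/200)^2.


Huber: V = Am * L,  Am = pi*(Dm/200)^2
Am = pi*(39.8/200)^2 = 0.12441 m^2
V = 0.12441*7.7 = 0.958 m^3

0.958


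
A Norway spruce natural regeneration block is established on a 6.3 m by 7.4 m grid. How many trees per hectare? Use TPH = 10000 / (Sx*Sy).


Formula: TPH = 10000 m^2/ha / (spacing_x * spacing_y)
Area per tree = 6.3 m * 7.4 m = 46.62 m^2
TPH = 10000 / 46.62 = 215 trees/ha

215


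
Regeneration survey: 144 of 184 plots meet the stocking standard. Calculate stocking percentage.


Formula: Stocking % = stocked plots / total plots * 100
Stocking = 144 / 184 * 100
Stocking = 0.7826 * 100 = 78.3%

78.3


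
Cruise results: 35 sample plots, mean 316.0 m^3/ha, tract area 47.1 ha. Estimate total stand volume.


Formula: Total Volume = Mean Volume per ha * Total Area
Total Volume = 316.0 m^3/ha * 47.1 ha
Total Volume = 14884 m^3

14884


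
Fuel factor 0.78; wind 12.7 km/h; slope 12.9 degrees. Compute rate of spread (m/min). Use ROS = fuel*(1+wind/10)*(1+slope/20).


Formula: ROS = fuel * (1 + wind/10) * (1 + slope/20)
Wind factor = 1 + 12.7/10 = 2.27
Slope factor = 1 + 12.9/20 = 1.645
ROS = 0.78 * 2.27 * 1.645 = 2.91 m/min

2.91


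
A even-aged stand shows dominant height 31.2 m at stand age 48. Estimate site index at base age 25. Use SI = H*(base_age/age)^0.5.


Formula: SI = H_dom * (base_age / age)^0.5
Age ratio = 25 / 48 = 0.52083
sqrt(age_ratio) = 0.72169
SI = 31.2 * 0.72169 = 22.5 m

22.5


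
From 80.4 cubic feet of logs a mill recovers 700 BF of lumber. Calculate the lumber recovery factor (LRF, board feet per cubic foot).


Formula: LRF = Lumber Output (BF) / Log Input (ft^3)
LRF = 700 BF / 80.4 ft^3
LRF = 8.71 BF/ft^3

8.71


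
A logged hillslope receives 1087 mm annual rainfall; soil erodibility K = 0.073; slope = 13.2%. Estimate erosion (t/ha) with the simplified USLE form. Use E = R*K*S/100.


Formula: E = R * K * S / 100  (simplified USLE)
R * K = 1087 * 0.073 = 79.351
E = 79.351 * 13.2 / 100 = 10.47 t/ha

10.47


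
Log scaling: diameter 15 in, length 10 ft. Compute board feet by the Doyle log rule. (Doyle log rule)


Doyle: BF = (D - 4)^2 * L / 16
Adjusted diameter = 15 - 4 = 11 in
(D-4)^2 = 11^2 = 121
BF = 121 * 10 / 16 = 76 BF

76


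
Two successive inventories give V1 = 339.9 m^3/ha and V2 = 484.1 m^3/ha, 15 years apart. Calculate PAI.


Formula: PAI = (V_T2 - V_T1) / (T2 - T1)
Volume increment = 484.1 - 339.9 = 144.2 m^3/ha
PAI = 144.2 / 15 = 9.61 m^3/ha/year

9.61


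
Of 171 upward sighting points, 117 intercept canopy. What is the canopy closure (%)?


Formula: Canopy closure = covered points / total points * 100
Closure = 117 / 171 * 100
Closure = 0.6842 * 100 = 68.4%

68.4


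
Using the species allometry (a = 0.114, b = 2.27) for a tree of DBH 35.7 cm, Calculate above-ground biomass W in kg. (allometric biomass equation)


Formula: W = a * DBH^b  (allometric power law)
DBH^b = 35.7^2.27 = 3346.2382
W = 0.114 * 3346.2382 = 381.5 kg

381.5


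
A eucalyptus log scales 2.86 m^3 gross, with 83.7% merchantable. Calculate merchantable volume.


Formula: MV = V_total * (merchantable_pct / 100)
Merchantable fraction = 83.7% / 100 = 0.837
MV = 2.86 m^3 * 0.837 = 2.394 m^3

2.394


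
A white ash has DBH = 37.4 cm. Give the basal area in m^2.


Formula: BA = pi * (DBH/2)^2 / 10000  (cm^2 to m^2)
Radius = DBH/2 = 37.4/2 = 18.7 cm
BA = pi * 18.7^2 / 10000
   = 1098.5835 cm^2 / 10000
   = 0.1099 m^2

0.1099


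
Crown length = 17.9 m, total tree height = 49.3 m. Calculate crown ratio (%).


Formula: Crown Ratio = (Crown Length / Total Height) * 100
CR = (17.9 m / 49.3 m) * 100
CR = 0.3631 * 100 = 36.3%

36.3


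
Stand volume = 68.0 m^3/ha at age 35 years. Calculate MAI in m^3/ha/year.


Formula: MAI = Total Volume / Stand Age
MAI = 68.0 m^3/ha / 35 years
MAI = 1.94 m^3/ha/year

1.94


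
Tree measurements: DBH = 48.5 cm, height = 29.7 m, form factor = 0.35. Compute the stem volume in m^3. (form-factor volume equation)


Formula: V = pi * (DBH/200)^2 * H * ff
Radius = DBH/200 = 48.5/200 = 0.2425 m
Radius^2 = 0.2425^2 = 0.05880625 m^2
V = pi * 0.05880625 * 29.7 * 0.35
V = 1.92 m^3

1.92


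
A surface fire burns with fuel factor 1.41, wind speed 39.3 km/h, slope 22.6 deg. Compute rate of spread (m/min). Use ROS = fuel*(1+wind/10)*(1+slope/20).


Formula: ROS = fuel * (1 + wind/10) * (1 + slope/20)
Wind factor = 1 + 39.3/10 = 4.93
Slope factor = 1 + 22.6/20 = 2.13
ROS = 1.41 * 4.93 * 2.13 = 14.81 m/min

14.81


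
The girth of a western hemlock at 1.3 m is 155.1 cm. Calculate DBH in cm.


Formula: DBH = C / pi
DBH = 155.1 / pi
pi = 3.14159...
DBH = 49.4 cm

49.4


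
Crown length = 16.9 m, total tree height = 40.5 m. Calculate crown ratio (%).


Formula: Crown Ratio = (Crown Length / Total Height) * 100
CR = (16.9 m / 40.5 m) * 100
CR = 0.4173 * 100 = 41.7%

41.7


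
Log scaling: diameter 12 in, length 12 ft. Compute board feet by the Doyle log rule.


Doyle: BF = (D - 4)^2 * L / 16
Adjusted diameter = 12 - 4 = 8 in
(D-4)^2 = 8^2 = 64
BF = 64 * 12 / 16 = 48 BF

48


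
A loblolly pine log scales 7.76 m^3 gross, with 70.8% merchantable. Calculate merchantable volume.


Formula: MV = V_total * (merchantable_pct / 100)
Merchantable fraction = 70.8% / 100 = 0.708
MV = 7.76 m^3 * 0.708 = 5.494 m^3

5.494


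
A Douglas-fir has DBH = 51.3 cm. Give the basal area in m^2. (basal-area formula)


Formula: BA = pi * (DBH/2)^2 / 10000  (cm^2 to m^2)
Radius = DBH/2 = 51.3/2 = 25.65 cm
BA = pi * 25.65^2 / 10000
   = 2066.9245 cm^2 / 10000
   = 0.2067 m^2

0.2067


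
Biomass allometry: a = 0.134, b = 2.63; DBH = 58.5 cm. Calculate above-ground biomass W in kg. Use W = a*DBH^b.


Formula: W = a * DBH^b  (allometric power law)
DBH^b = 58.5^2.63 = 44424.2319
W = 0.134 * 44424.2319 = 5952.8 kg

5952.8


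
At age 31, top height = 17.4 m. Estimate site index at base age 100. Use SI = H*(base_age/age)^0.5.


Formula: SI = H_dom * (base_age / age)^0.5
Age ratio = 100 / 31 = 3.22581
sqrt(age_ratio) = 1.79605
SI = 17.4 * 1.79605 = 31.3 m

31.3


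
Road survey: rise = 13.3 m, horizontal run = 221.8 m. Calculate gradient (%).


Formula: Gradient = rise / run * 100
Gradient = 13.3 / 221.8 * 100 = 6.0%

6.0


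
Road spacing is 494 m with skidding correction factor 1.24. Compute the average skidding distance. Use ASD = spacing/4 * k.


Formula: ASD = (spacing / 4) * correction
Uncorrected distance = spacing / 4 = 494 / 4 = 123.5 m
ASD = 123.5 * 1.24 = 153 m

153


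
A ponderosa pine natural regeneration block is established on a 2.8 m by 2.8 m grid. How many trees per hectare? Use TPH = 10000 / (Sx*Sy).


Formula: TPH = 10000 m^2/ha / (spacing_x * spacing_y)
Area per tree = 2.8 m * 2.8 m = 7.84 m^2
TPH = 10000 / 7.84 = 1276 trees/ha

1276


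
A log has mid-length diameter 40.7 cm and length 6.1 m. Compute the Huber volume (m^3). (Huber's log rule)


Huber: V = Am * L,  Am = pi*(Dm/200)^2
Am = pi*(40.7/200)^2 = 0.1301 m^2
V = 0.1301*6.1 = 0.7936 m^3

0.7936


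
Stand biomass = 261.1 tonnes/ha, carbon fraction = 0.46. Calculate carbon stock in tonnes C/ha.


Formula: Carbon Stock = Biomass * Carbon Fraction
C = 261.1 t/ha * 0.46
C = 120.1 t C/ha

120.1


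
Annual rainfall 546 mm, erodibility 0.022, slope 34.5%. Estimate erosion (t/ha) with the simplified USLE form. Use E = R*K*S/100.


Formula: E = R * K * S / 100  (simplified USLE)
R * K = 546 * 0.022 = 12.012
E = 12.012 * 34.5 / 100 = 4.14 t/ha

4.14


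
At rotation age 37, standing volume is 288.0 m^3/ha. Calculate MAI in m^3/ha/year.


Formula: MAI = Total Volume / Stand Age
MAI = 288.0 m^3/ha / 37 years
MAI = 7.78 m^3/ha/year

7.78


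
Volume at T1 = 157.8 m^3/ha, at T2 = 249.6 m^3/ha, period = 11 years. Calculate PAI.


Formula: PAI = (V_T2 - V_T1) / (T2 - T1)
Volume increment = 249.6 - 157.8 = 91.8 m^3/ha
PAI = 91.8 / 11 = 8.35 m^3/ha/year

8.35


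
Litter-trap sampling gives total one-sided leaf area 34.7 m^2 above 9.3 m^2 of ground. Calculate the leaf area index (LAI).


Formula: LAI = total leaf area / ground area  (dimensionless)
LAI = 34.7 m^2 / 9.3 m^2
LAI = 3.73

3.73


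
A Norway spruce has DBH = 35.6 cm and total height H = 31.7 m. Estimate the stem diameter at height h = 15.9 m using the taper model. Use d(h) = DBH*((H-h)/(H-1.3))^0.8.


Taper: d(h) = DBH * ((H - h) / (H - 1.3))^0.8
Numerator = H - h = 31.7 - 15.9 = 15.8 m
Denominator = H - 1.3 = 31.7 - 1.3 = 30.4 m
Ratio = 15.8 / 30.4 = 0.51974
d = 35.6 * 0.51974^0.8 = 21.1 cm

21.1


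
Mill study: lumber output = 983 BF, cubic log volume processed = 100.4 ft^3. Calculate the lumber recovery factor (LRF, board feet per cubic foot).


Formula: LRF = Lumber Output (BF) / Log Input (ft^3)
LRF = 983 BF / 100.4 ft^3
LRF = 9.79 BF/ft^3

9.79


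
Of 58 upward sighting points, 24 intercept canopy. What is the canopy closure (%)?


Formula: Canopy closure = covered points / total points * 100
Closure = 24 / 58 * 100
Closure = 0.4138 * 100 = 41.4%

41.4


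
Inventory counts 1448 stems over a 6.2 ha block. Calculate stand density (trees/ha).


Formula: Stand Density = N_trees / Area_ha
Density = 1448 trees / 6.2 ha
Density = 234 trees/ha

234


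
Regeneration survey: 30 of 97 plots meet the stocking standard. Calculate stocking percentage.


Formula: Stocking % = stocked plots / total plots * 100
Stocking = 30 / 97 * 100
Stocking = 0.3093 * 100 = 30.9%

30.9


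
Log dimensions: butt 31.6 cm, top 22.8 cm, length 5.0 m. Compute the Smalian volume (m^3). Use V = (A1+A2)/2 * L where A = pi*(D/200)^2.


Smalian: V = (A1 + A2)/2 * L,  A = pi*(D/200)^2
A1 = pi*(31.6/200)^2 = 0.078427 m^2
A2 = pi*(22.8/200)^2 = 0.040828 m^2
V = (0.078427+0.040828)/2*5.0 = 0.2981 m^3

0.2981


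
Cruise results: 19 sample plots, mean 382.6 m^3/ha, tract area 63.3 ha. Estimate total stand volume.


Formula: Total Volume = Mean Volume per ha * Total Area
Total Volume = 382.6 m^3/ha * 63.3 ha
Total Volume = 24219 m^3

24219


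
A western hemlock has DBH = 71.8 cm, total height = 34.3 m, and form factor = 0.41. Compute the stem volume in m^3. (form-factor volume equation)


Formula: V = pi * (DBH/200)^2 * H * ff
Radius = DBH/200 = 71.8/200 = 0.359 m
Radius^2 = 0.359^2 = 0.128881 m^2
V = pi * 0.128881 * 34.3 * 0.41
V = 5.694 m^3

5.694


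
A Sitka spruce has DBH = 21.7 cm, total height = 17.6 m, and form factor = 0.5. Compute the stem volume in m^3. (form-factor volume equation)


Formula: V = pi * (DBH/200)^2 * H * ff
Radius = DBH/200 = 21.7/200 = 0.1085 m
Radius^2 = 0.1085^2 = 0.01177225 m^2
V = pi * 0.01177225 * 17.6 * 0.5
V = 0.325 m^3

0.325


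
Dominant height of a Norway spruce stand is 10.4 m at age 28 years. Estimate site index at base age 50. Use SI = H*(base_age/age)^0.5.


Formula: SI = H_dom * (base_age / age)^0.5
Age ratio = 50 / 28 = 1.78571
sqrt(age_ratio) = 1.33631
SI = 10.4 * 1.33631 = 13.9 m

13.9


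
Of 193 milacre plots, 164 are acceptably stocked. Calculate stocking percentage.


Formula: Stocking % = stocked plots / total plots * 100
Stocking = 164 / 193 * 100
Stocking = 0.8497 * 100 = 85.0%

85.0


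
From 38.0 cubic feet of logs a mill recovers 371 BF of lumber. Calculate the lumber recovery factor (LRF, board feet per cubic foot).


Formula: LRF = Lumber Output (BF) / Log Input (ft^3)
LRF = 371 BF / 38.0 ft^3
LRF = 9.76 BF/ft^3

9.76


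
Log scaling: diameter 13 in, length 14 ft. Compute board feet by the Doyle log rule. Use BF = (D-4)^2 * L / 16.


Doyle: BF = (D - 4)^2 * L / 16
Adjusted diameter = 13 - 4 = 9 in
(D-4)^2 = 9^2 = 81
BF = 81 * 14 / 16 = 71 BF

71


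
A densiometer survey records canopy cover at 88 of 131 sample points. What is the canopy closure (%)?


Formula: Canopy closure = covered points / total points * 100
Closure = 88 / 131 * 100
Closure = 0.6718 * 100 = 67.2%

67.2


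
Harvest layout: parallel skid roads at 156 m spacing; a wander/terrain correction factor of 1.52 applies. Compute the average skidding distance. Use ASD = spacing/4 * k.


Formula: ASD = (spacing / 4) * correction
Uncorrected distance = spacing / 4 = 156 / 4 = 39 m
ASD = 39 * 1.52 = 59 m

59


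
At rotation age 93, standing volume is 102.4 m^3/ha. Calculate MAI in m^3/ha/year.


Formula: MAI = Total Volume / Stand Age
MAI = 102.4 m^3/ha / 93 years
MAI = 1.1 m^3/ha/year

1.1


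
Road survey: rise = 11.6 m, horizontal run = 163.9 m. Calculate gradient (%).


Formula: Gradient = rise / run * 100
Gradient = 11.6 / 163.9 * 100 = 7.1%

7.1


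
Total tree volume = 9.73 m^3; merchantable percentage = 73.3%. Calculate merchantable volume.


Formula: MV = V_total * (merchantable_pct / 100)
Merchantable fraction = 73.3% / 100 = 0.733
MV = 9.73 m^3 * 0.733 = 7.132 m^3

7.132


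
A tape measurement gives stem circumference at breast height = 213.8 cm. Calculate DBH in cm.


Formula: DBH = C / pi
DBH = 213.8 / pi
pi = 3.14159...
DBH = 68.1 cm

68.1


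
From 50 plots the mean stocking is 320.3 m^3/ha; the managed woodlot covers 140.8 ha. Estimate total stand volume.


Formula: Total Volume = Mean Volume per ha * Total Area
Total Volume = 320.3 m^3/ha * 140.8 ha
Total Volume = 45098 m^3

45098


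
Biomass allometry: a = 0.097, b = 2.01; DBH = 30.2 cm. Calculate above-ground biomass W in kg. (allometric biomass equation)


Formula: W = a * DBH^b  (allometric power law)
DBH^b = 30.2^2.01 = 943.6565
W = 0.097 * 943.6565 = 91.5 kg

91.5


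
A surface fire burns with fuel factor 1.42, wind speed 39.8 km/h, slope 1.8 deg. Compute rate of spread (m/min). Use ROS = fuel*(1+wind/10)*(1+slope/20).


Formula: ROS = fuel * (1 + wind/10) * (1 + slope/20)
Wind factor = 1 + 39.8/10 = 4.98
Slope factor = 1 + 1.8/20 = 1.09
ROS = 1.42 * 4.98 * 1.09 = 7.71 m/min

7.71


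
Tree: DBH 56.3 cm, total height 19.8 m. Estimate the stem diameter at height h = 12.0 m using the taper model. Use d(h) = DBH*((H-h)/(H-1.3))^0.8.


Taper: d(h) = DBH * ((H - h) / (H - 1.3))^0.8
Numerator = H - h = 19.8 - 12.0 = 7.8 m
Denominator = H - 1.3 = 19.8 - 1.3 = 18.5 m
Ratio = 7.8 / 18.5 = 0.42162
d = 56.3 * 0.42162^0.8 = 28.2 cm

28.2


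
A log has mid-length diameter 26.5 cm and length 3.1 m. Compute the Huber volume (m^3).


Huber: V = Am * L,  Am = pi*(Dm/200)^2
Am = pi*(26.5/200)^2 = 0.055155 m^2
V = 0.055155*3.1 = 0.171 m^3

0.171


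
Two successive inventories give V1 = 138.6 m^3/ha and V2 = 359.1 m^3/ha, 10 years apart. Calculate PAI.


Formula: PAI = (V_T2 - V_T1) / (T2 - T1)
Volume increment = 359.1 - 138.6 = 220.5 m^3/ha
PAI = 220.5 / 10 = 22.05 m^3/ha/year

22.05
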